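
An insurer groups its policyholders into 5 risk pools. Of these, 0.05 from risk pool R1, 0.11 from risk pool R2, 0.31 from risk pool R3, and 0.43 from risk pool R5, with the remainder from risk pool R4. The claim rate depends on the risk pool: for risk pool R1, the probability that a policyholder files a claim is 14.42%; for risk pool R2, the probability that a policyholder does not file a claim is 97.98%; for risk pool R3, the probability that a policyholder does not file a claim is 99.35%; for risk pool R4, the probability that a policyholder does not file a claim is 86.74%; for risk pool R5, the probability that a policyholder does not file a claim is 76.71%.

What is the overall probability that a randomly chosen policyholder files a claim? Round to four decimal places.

0.1249

P(R4) = 1 − (0.05 + 0.11 + 0.31 + 0.43) = 0.1.
P(C|R2) = 1 − 0.9798 = 0.0202.
P(C|R3) = 1 − 0.9935 = 0.0065.
P(C|R4) = 1 − 0.8674 = 0.1326.
P(C|R5) = 1 − 0.7671 = 0.2329.
P(C) = P(C|R1)·P(R1) + P(C|R2)·P(R2) + P(C|R3)·P(R3) + P(C|R4)·P(R4) + P(C|R5)·P(R5)
      = 0.1442·0.05 + 0.0202·0.11 + 0.0065·0.31 + 0.1326·0.1 + 0.2329·0.43
      = 0.00721 + 0.002222 + 0.002015 + 0.01326 + 0.100147 = 0.124854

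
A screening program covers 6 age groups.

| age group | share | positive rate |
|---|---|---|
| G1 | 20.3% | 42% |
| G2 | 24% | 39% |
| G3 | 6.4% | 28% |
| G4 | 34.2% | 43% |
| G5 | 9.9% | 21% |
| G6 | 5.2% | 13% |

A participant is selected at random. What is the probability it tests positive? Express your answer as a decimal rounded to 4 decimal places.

0.3714

Summing over the partition,
P(T) = P(T|G1)·P(G1) + P(T|G2)·P(G2) + P(T|G3)·P(G3) + P(T|G4)·P(G4) + P(T|G5)·P(G5) + P(T|G6)·P(G6)
      = 0.42·0.203 + 0.39·0.24 + 0.28·0.064 + 0.43·0.342 + 0.21·0.099 + 0.13·0.052
      = 0.08526 + 0.0936 + 0.01792 + 0.14706 + 0.02079 + 0.00676 = 0.37139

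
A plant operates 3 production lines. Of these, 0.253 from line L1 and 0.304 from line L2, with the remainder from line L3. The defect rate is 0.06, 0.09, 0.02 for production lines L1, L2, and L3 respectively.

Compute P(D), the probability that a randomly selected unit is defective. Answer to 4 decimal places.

P(L3) = 1 − (0.253 + 0.304) = 0.443.
P(D) = P(D|L1)·P(L1) + P(D|L2)·P(L2) + P(D|L3)·P(L3)
      = 0.06·0.253 + 0.09·0.304 + 0.02·0.443
      = 0.01518 + 0.02736 + 0.00886 = 0.0514

0.0514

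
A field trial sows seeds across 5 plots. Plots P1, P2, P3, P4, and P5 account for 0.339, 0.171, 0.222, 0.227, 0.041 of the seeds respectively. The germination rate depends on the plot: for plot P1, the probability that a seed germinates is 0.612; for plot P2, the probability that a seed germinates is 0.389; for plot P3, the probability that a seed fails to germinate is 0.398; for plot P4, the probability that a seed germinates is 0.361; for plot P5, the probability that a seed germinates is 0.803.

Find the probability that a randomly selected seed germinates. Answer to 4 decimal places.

P(G|P3) = 1 − 0.398 = 0.602.
P(G) = P(G|P1)·P(P1) + P(G|P2)·P(P2) + P(G|P3)·P(P3) + P(G|P4)·P(P4) + P(G|P5)·P(P5)
      = 0.612·0.339 + 0.389·0.171 + 0.602·0.222 + 0.361·0.227 + 0.803·0.041
      = 0.207468 + 0.066519 + 0.133644 + 0.081947 + 0.032923 = 0.522501

0.5225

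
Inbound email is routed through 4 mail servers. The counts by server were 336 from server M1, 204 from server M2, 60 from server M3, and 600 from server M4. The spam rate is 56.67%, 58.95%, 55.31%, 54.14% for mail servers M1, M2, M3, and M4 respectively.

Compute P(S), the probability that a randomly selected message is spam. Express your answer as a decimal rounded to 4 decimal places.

P(S) ≈ 0.5572

Total: 336 + 204 + 60 + 600 = 1200.
P(M1) = 336/1200 = 0.28. P(M2) = 204/1200 = 0.17. P(M3) = 60/1200 = 0.05. P(M4) = 600/1200 = 0.5.
Summing over the partition,
P(S) = P(S|M1)·P(M1) + P(S|M2)·P(M2) + P(S|M3)·P(M3) + P(S|M4)·P(M4)
      = 0.5667·0.28 + 0.5895·0.17 + 0.5531·0.05 + 0.5414·0.5
      = 0.158676 + 0.100215 + 0.027655 + 0.2707 = 0.557246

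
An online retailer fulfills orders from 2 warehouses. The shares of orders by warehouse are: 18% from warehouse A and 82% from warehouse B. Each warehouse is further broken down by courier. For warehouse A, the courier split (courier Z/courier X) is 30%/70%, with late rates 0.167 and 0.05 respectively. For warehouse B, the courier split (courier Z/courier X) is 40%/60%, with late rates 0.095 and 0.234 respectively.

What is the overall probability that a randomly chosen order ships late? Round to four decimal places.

0.1616

P(L|A) = 0.3·0.167 + 0.7·0.05 = 0.0501 + 0.035 = 0.0851
P(L|B) = 0.4·0.095 + 0.6·0.234 = 0.038 + 0.1404 = 0.1784
By total probability over the outer partition,
P(L) = 0.18·0.0851 + 0.82·0.1784
      = 0.015318 + 0.146288 = 0.161606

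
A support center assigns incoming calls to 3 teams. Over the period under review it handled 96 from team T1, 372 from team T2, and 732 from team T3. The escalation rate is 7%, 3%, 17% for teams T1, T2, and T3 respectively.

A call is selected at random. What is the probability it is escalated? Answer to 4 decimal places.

Total: 96 + 372 + 732 = 1200.
P(T1) = 96/1200 = 0.08. P(T2) = 372/1200 = 0.31. P(T3) = 732/1200 = 0.61.
Summing over the partition,
P(E) = P(E|T1)·P(T1) + P(E|T2)·P(T2) + P(E|T3)·P(T3)
      = 0.07·0.08 + 0.03·0.31 + 0.17·0.61
      = 0.0056 + 0.0093 + 0.1037 = 0.1186

P(E) ≈ 0.1186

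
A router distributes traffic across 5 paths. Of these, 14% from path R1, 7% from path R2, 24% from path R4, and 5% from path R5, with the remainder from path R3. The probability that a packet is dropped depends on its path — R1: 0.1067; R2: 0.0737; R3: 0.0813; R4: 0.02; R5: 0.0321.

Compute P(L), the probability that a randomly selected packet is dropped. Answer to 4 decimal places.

P(R3) = 1 − (0.14 + 0.07 + 0.24 + 0.05) = 0.5.
By the law of total probability,
P(L) = P(L|R1)·P(R1) + P(L|R2)·P(R2) + P(L|R3)·P(R3) + P(L|R4)·P(R4) + P(L|R5)·P(R5)
      = 0.1067·0.14 + 0.0737·0.07 + 0.0813·0.5 + 0.02·0.24 + 0.0321·0.05
      = 0.014938 + 0.005159 + 0.04065 + 0.0048 + 0.001605 = 0.067152

P(L) ≈ 0.0672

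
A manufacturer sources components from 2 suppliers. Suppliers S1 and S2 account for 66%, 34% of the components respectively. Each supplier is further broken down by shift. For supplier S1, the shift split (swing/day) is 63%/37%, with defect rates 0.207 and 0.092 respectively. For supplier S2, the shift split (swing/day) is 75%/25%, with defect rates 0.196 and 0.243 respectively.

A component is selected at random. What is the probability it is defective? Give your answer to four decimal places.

P(D|S1) = 0.63·0.207 + 0.37·0.092 = 0.13041 + 0.03404 = 0.16445
P(D|S2) = 0.75·0.196 + 0.25·0.243 = 0.147 + 0.06075 = 0.20775
Then overall,
P(D) = 0.66·0.16445 + 0.34·0.20775
      = 0.108537 + 0.070635 = 0.179172

0.1792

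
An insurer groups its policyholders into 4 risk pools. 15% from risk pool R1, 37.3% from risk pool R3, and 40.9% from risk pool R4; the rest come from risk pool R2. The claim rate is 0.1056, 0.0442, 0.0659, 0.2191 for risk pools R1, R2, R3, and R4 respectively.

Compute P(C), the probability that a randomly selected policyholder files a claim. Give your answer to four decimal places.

0.1330

P(R2) = 1 − (0.15 + 0.373 + 0.409) = 0.068.
Using total probability over the partition,
P(C) = P(C|R1)·P(R1) + P(C|R2)·P(R2) + P(C|R3)·P(R3) + P(C|R4)·P(R4)
      = 0.1056·0.15 + 0.0442·0.068 + 0.0659·0.373 + 0.2191·0.409
      = 0.01584 + 0.0030056 + 0.0245807 + 0.0896119 = 0.1330382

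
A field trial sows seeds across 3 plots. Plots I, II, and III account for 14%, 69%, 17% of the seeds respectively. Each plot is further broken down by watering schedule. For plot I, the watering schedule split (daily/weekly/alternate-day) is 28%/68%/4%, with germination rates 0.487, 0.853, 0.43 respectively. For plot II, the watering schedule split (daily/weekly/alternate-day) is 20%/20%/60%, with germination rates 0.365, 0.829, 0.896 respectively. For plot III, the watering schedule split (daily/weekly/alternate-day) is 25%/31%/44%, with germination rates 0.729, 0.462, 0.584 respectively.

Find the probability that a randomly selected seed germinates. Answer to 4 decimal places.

P(G) ≈ 0.7374

P(G|I) = 0.28·0.487 + 0.68·0.853 + 0.04·0.43 = 0.13636 + 0.58004 + 0.0172 = 0.7336
P(G|II) = 0.2·0.365 + 0.2·0.829 + 0.6·0.896 = 0.073 + 0.1658 + 0.5376 = 0.7764
P(G|III) = 0.25·0.729 + 0.31·0.462 + 0.44·0.584 = 0.18225 + 0.14322 + 0.25696 = 0.58243
Then overall,
P(G) = 0.14·0.7336 + 0.69·0.7764 + 0.17·0.58243
      = 0.102704 + 0.535716 + 0.0990131 = 0.7374331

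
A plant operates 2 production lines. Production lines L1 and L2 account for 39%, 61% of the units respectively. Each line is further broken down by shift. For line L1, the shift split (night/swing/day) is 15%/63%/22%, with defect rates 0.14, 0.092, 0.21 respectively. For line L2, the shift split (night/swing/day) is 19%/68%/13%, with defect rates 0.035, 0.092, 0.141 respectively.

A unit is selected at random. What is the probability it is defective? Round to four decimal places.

P(D|L1) = 0.15·0.14 + 0.63·0.092 + 0.22·0.21 = 0.021 + 0.05796 + 0.0462 = 0.12516
P(D|L2) = 0.19·0.035 + 0.68·0.092 + 0.13·0.141 = 0.00665 + 0.06256 + 0.01833 = 0.08754
Then overall,
P(D) = 0.39·0.12516 + 0.61·0.08754
      = 0.0488124 + 0.0533994 = 0.1022118

P(D) ≈ 0.1022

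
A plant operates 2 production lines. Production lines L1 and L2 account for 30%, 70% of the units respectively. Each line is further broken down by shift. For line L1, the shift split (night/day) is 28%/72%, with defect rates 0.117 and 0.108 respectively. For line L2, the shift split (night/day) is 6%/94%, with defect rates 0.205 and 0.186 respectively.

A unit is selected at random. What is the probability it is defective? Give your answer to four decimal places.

P(D|L1) = 0.28·0.117 + 0.72·0.108 = 0.03276 + 0.07776 = 0.11052
P(D|L2) = 0.06·0.205 + 0.94·0.186 = 0.0123 + 0.17484 = 0.18714
By total probability over the outer partition,
P(D) = 0.3·0.11052 + 0.7·0.18714
      = 0.033156 + 0.130998 = 0.164154

P(D) ≈ 0.1642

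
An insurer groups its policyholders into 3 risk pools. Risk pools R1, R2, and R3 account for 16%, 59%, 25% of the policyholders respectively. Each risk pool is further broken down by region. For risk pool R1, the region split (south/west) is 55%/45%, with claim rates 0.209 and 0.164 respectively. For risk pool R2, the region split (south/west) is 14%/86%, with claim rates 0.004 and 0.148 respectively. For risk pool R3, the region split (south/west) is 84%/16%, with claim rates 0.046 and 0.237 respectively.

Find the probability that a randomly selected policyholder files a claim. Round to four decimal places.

P(C) ≈ 0.1248

P(C|R1) = 0.55·0.209 + 0.45·0.164 = 0.11495 + 0.0738 = 0.18875
P(C|R2) = 0.14·0.004 + 0.86·0.148 = 0.00056 + 0.12728 = 0.12784
P(C|R3) = 0.84·0.046 + 0.16·0.237 = 0.03864 + 0.03792 = 0.07656
Then overall,
P(C) = 0.16·0.18875 + 0.59·0.12784 + 0.25·0.07656
      = 0.0302 + 0.0754256 + 0.01914 = 0.1247656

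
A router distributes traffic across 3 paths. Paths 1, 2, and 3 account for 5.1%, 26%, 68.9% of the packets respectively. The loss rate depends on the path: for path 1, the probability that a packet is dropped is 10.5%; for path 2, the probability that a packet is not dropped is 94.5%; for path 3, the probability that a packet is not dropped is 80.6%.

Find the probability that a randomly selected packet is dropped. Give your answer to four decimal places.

0.1533

P(L|2) = 1 − 0.945 = 0.055.
P(L|3) = 1 − 0.806 = 0.194.
Using total probability over the partition,
P(L) = P(L|1)·P(1) + P(L|2)·P(2) + P(L|3)·P(3)
      = 0.105·0.051 + 0.055·0.26 + 0.194·0.689
      = 0.005355 + 0.0143 + 0.133666 = 0.153321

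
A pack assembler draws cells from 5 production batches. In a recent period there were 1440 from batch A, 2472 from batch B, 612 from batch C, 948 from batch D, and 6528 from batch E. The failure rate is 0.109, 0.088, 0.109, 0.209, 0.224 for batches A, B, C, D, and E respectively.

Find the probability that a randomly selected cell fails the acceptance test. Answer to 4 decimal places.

0.1751

Total: 1440 + 2472 + 612 + 948 + 6528 = 12000.
P(A) = 1440/12000 = 0.12. P(B) = 2472/12000 = 0.206. P(C) = 612/12000 = 0.051. P(D) = 948/12000 = 0.079. P(E) = 6528/12000 = 0.544.
P(F) = P(F|A)·P(A) + P(F|B)·P(B) + P(F|C)·P(C) + P(F|D)·P(D) + P(F|E)·P(E)
      = 0.109·0.12 + 0.088·0.206 + 0.109·0.051 + 0.209·0.079 + 0.224·0.544
      = 0.01308 + 0.018128 + 0.005559 + 0.016511 + 0.121856 = 0.175134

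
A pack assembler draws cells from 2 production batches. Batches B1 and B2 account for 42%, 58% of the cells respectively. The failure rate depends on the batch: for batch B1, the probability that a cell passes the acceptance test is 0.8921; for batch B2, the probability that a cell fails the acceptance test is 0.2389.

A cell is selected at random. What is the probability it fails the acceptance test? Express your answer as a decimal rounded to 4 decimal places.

P(F|B1) = 1 − 0.8921 = 0.1079.
P(F) = P(F|B1)·P(B1) + P(F|B2)·P(B2)
      = 0.1079·0.42 + 0.2389·0.58
      = 0.045318 + 0.138562 = 0.18388

P(F) ≈ 0.1839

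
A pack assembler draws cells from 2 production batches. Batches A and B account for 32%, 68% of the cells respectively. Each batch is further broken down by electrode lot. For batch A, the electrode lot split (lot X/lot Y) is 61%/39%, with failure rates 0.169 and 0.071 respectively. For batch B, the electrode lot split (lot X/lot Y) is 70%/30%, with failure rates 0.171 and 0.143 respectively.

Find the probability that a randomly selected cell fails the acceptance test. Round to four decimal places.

0.1524

P(F|A) = 0.61·0.169 + 0.39·0.071 = 0.10309 + 0.02769 = 0.13078
P(F|B) = 0.7·0.171 + 0.3·0.143 = 0.1197 + 0.0429 = 0.1626
Then overall,
P(F) = 0.32·0.13078 + 0.68·0.1626
      = 0.0418496 + 0.110568 = 0.1524176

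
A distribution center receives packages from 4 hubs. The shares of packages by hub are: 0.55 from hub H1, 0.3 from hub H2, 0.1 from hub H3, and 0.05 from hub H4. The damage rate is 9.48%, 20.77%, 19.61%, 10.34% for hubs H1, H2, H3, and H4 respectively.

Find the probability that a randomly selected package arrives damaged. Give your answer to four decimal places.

P(D) = P(D|H1)·P(H1) + P(D|H2)·P(H2) + P(D|H3)·P(H3) + P(D|H4)·P(H4)
      = 0.0948·0.55 + 0.2077·0.3 + 0.1961·0.1 + 0.1034·0.05
      = 0.05214 + 0.06231 + 0.01961 + 0.00517 = 0.13923

P(D) ≈ 0.1392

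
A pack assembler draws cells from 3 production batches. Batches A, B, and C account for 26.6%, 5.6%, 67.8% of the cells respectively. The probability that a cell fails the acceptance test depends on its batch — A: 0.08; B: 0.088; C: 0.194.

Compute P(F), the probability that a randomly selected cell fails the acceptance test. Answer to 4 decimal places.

0.1577

P(F) = P(F|A)·P(A) + P(F|B)·P(B) + P(F|C)·P(C)
      = 0.08·0.266 + 0.088·0.056 + 0.194·0.678
      = 0.02128 + 0.004928 + 0.131532 = 0.15774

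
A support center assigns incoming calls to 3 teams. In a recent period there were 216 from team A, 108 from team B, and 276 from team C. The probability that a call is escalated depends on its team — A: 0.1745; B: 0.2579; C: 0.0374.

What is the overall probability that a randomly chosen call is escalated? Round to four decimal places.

Total: 216 + 108 + 276 = 600.
P(A) = 216/600 = 0.36. P(B) = 108/600 = 0.18. P(C) = 276/600 = 0.46.
P(E) = P(E|A)·P(A) + P(E|B)·P(B) + P(E|C)·P(C)
      = 0.1745·0.36 + 0.2579·0.18 + 0.0374·0.46
      = 0.06282 + 0.046422 + 0.017204 = 0.126446

P(E) ≈ 0.1264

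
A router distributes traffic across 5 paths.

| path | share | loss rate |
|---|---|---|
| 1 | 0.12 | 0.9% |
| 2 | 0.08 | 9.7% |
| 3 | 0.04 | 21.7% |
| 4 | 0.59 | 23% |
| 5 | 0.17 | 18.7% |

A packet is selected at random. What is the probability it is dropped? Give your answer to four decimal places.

Summing over the partition,
P(L) = P(L|1)·P(1) + P(L|2)·P(2) + P(L|3)·P(3) + P(L|4)·P(4) + P(L|5)·P(5)
      = 0.009·0.12 + 0.097·0.08 + 0.217·0.04 + 0.23·0.59 + 0.187·0.17
      = 0.00108 + 0.00776 + 0.00868 + 0.1357 + 0.03179 = 0.18501

0.1850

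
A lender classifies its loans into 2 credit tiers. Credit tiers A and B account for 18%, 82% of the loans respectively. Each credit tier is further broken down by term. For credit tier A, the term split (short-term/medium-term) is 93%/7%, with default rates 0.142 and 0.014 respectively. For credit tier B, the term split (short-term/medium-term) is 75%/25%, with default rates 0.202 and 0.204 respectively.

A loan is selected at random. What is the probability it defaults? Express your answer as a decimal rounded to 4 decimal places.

P(D) ≈ 0.1900

P(D|A) = 0.93·0.142 + 0.07·0.014 = 0.13206 + 0.00098 = 0.13304
P(D|B) = 0.75·0.202 + 0.25·0.204 = 0.1515 + 0.051 = 0.2025
By total probability over the outer partition,
P(D) = 0.18·0.13304 + 0.82·0.2025
      = 0.0239472 + 0.16605 = 0.1899972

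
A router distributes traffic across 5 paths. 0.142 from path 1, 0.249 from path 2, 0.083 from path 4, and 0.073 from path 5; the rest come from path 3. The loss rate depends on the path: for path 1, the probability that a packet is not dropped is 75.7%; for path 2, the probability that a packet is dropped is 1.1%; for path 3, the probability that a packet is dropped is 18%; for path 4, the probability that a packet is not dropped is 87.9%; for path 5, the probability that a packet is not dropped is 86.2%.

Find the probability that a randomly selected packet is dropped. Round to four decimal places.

0.1389

P(3) = 1 − (0.142 + 0.249 + 0.083 + 0.073) = 0.453.
P(L|1) = 1 − 0.757 = 0.243.
P(L|4) = 1 − 0.879 = 0.121.
P(L|5) = 1 − 0.862 = 0.138.
P(L) = P(L|1)·P(1) + P(L|2)·P(2) + P(L|3)·P(3) + P(L|4)·P(4) + P(L|5)·P(5)
      = 0.243·0.142 + 0.011·0.249 + 0.18·0.453 + 0.121·0.083 + 0.138·0.073
      = 0.034506 + 0.002739 + 0.08154 + 0.010043 + 0.010074 = 0.138902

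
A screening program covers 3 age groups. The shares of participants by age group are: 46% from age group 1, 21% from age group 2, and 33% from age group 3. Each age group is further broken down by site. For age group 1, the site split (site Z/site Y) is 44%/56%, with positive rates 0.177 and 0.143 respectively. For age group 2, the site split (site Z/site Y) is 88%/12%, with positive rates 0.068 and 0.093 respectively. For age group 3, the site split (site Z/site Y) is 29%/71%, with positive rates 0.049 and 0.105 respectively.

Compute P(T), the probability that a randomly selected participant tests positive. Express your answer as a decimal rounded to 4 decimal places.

P(T) ≈ 0.1169

P(T|1) = 0.44·0.177 + 0.56·0.143 = 0.07788 + 0.08008 = 0.15796
P(T|2) = 0.88·0.068 + 0.12·0.093 = 0.05984 + 0.01116 = 0.071
P(T|3) = 0.29·0.049 + 0.71·0.105 = 0.01421 + 0.07455 = 0.08876
By total probability over the outer partition,
P(T) = 0.46·0.15796 + 0.21·0.071 + 0.33·0.08876
      = 0.0726616 + 0.01491 + 0.0292908 = 0.1168624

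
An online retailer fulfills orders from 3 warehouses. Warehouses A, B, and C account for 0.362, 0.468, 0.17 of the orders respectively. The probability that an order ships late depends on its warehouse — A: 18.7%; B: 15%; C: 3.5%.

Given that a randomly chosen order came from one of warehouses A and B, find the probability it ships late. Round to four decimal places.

Let S = {A, B}.
P(S) = 0.362 + 0.468 = 0.83.
P(L ∩ S) = 0.187·0.362 + 0.15·0.468 = 0.067694 + 0.0702 = 0.137894.
P(L | S) = 0.137894 / 0.83 = 0.166137…

0.1661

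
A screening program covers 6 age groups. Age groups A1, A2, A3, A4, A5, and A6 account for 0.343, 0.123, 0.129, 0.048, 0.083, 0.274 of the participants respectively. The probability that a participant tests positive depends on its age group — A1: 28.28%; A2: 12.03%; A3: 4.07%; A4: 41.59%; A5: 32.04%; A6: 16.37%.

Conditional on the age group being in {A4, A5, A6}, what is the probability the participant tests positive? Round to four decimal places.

0.2257

Let S = {A4, A5, A6}.
P(S) = 0.048 + 0.083 + 0.274 = 0.405.
P(T ∩ S) = 0.4159·0.048 + 0.3204·0.083 + 0.1637·0.274 = 0.0199632 + 0.0265932 + 0.0448538 = 0.0914102.
P(T | S) = 0.0914102 / 0.405 = 0.225704…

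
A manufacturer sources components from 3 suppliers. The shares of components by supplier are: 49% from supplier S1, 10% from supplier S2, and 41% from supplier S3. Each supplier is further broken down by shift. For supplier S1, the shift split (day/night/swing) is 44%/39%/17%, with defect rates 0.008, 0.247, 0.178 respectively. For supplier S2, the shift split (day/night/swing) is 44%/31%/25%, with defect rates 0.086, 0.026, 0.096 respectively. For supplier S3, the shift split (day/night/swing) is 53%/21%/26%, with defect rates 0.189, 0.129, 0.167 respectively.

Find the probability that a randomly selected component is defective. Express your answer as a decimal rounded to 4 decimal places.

0.1407

P(D|S1) = 0.44·0.008 + 0.39·0.247 + 0.17·0.178 = 0.00352 + 0.09633 + 0.03026 = 0.13011
P(D|S2) = 0.44·0.086 + 0.31·0.026 + 0.25·0.096 = 0.03784 + 0.00806 + 0.024 = 0.0699
P(D|S3) = 0.53·0.189 + 0.21·0.129 + 0.26·0.167 = 0.10017 + 0.02709 + 0.04342 = 0.17068
Then overall,
P(D) = 0.49·0.13011 + 0.1·0.0699 + 0.41·0.17068
      = 0.0637539 + 0.00699 + 0.0699788 = 0.1407227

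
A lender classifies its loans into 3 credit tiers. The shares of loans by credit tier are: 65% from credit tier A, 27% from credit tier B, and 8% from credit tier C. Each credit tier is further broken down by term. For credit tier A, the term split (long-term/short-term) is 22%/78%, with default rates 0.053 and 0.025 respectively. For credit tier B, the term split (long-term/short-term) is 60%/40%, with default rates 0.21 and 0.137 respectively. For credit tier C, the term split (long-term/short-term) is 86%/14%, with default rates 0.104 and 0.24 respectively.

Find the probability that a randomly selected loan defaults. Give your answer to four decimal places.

P(D|A) = 0.22·0.053 + 0.78·0.025 = 0.01166 + 0.0195 = 0.03116
P(D|B) = 0.6·0.21 + 0.4·0.137 = 0.126 + 0.0548 = 0.1808
P(D|C) = 0.86·0.104 + 0.14·0.24 = 0.08944 + 0.0336 = 0.12304
Then overall,
P(D) = 0.65·0.03116 + 0.27·0.1808 + 0.08·0.12304
      = 0.020254 + 0.048816 + 0.0098432 = 0.0789132

P(D) ≈ 0.0789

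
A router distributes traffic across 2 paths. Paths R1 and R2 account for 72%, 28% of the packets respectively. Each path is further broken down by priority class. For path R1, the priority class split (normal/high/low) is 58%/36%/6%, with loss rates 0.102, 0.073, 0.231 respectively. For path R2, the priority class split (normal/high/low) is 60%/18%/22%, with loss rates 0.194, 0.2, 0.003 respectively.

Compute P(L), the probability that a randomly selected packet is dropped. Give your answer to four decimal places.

0.1144

P(L|R1) = 0.58·0.102 + 0.36·0.073 + 0.06·0.231 = 0.05916 + 0.02628 + 0.01386 = 0.0993
P(L|R2) = 0.6·0.194 + 0.18·0.2 + 0.22·0.003 = 0.1164 + 0.036 + 0.00066 = 0.15306
By total probability over the outer partition,
P(L) = 0.72·0.0993 + 0.28·0.15306
      = 0.071496 + 0.0428568 = 0.1143528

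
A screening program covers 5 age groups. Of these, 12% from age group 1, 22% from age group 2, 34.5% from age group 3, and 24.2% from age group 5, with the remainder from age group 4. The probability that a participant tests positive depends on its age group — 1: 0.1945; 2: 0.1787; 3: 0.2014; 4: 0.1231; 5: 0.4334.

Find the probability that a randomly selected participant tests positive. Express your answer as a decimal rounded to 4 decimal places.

P(4) = 1 − (0.12 + 0.22 + 0.345 + 0.242) = 0.073.
P(T) = P(T|1)·P(1) + P(T|2)·P(2) + P(T|3)·P(3) + P(T|4)·P(4) + P(T|5)·P(5)
      = 0.1945·0.12 + 0.1787·0.22 + 0.2014·0.345 + 0.1231·0.073 + 0.4334·0.242
      = 0.02334 + 0.039314 + 0.069483 + 0.0089863 + 0.1048828 = 0.2460061

P(T) ≈ 0.2460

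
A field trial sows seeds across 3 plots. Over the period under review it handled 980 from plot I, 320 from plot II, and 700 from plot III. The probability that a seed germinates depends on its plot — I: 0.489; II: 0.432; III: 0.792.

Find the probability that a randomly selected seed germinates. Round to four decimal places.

Total: 980 + 320 + 700 = 2000.
P(I) = 980/2000 = 0.49. P(II) = 320/2000 = 0.16. P(III) = 700/2000 = 0.35.
P(G) = P(G|I)·P(I) + P(G|II)·P(II) + P(G|III)·P(III)
      = 0.489·0.49 + 0.432·0.16 + 0.792·0.35
      = 0.23961 + 0.06912 + 0.2772 = 0.58593

P(G) ≈ 0.5859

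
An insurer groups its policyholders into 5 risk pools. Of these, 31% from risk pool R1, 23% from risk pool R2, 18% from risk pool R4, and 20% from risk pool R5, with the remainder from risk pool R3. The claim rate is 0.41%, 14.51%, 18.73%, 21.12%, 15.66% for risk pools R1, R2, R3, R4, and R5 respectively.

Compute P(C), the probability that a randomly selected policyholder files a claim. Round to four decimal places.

P(C) ≈ 0.1190

P(R3) = 1 − (0.31 + 0.23 + 0.18 + 0.2) = 0.08.
Using total probability over the partition,
P(C) = P(C|R1)·P(R1) + P(C|R2)·P(R2) + P(C|R3)·P(R3) + P(C|R4)·P(R4) + P(C|R5)·P(R5)
      = 0.0041·0.31 + 0.1451·0.23 + 0.1873·0.08 + 0.2112·0.18 + 0.1566·0.2
      = 0.001271 + 0.033373 + 0.014984 + 0.038016 + 0.03132 = 0.118964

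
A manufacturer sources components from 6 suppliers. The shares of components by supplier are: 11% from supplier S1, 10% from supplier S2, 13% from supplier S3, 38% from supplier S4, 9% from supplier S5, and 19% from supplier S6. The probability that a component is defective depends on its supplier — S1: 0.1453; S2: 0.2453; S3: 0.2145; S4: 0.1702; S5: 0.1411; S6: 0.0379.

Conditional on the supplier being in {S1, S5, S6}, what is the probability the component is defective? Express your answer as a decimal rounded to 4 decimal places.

P(D|S) ≈ 0.0920

Let S = {S1, S5, S6}.
P(S) = 0.11 + 0.09 + 0.19 = 0.39.
P(D ∩ S) = 0.1453·0.11 + 0.1411·0.09 + 0.0379·0.19 = 0.015983 + 0.012699 + 0.007201 = 0.035883.
P(D | S) = 0.035883 / 0.39 = 0.092008…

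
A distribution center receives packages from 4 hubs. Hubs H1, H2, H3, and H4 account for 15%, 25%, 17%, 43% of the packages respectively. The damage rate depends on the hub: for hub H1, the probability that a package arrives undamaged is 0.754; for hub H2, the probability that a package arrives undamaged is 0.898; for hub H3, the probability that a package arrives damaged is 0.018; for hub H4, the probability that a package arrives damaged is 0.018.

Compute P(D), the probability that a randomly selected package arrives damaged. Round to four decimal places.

P(D) ≈ 0.0732

P(D|H1) = 1 − 0.754 = 0.246.
P(D|H2) = 1 − 0.898 = 0.102.
Using total probability over the partition,
P(D) = P(D|H1)·P(H1) + P(D|H2)·P(H2) + P(D|H3)·P(H3) + P(D|H4)·P(H4)
      = 0.246·0.15 + 0.102·0.25 + 0.018·0.17 + 0.018·0.43
      = 0.0369 + 0.0255 + 0.00306 + 0.00774 = 0.0732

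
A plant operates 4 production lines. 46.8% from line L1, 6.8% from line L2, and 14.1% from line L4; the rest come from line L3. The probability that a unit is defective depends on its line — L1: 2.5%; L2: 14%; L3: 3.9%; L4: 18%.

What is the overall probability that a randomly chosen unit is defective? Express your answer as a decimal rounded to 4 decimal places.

P(L3) = 1 − (0.468 + 0.068 + 0.141) = 0.323.
Using total probability over the partition,
P(D) = P(D|L1)·P(L1) + P(D|L2)·P(L2) + P(D|L3)·P(L3) + P(D|L4)·P(L4)
      = 0.025·0.468 + 0.14·0.068 + 0.039·0.323 + 0.18·0.141
      = 0.0117 + 0.00952 + 0.012597 + 0.02538 = 0.059197

P(D) ≈ 0.0592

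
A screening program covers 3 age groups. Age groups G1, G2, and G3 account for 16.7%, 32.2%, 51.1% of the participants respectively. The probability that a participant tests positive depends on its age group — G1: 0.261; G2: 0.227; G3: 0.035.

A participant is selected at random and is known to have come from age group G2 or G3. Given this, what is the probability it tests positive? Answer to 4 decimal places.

0.1092

Let S = {G2, G3}.
P(S) = 0.322 + 0.511 = 0.833.
P(T ∩ S) = 0.227·0.322 + 0.035·0.511 = 0.073094 + 0.017885 = 0.090979.
P(T | S) = 0.090979 / 0.833 = 0.109218…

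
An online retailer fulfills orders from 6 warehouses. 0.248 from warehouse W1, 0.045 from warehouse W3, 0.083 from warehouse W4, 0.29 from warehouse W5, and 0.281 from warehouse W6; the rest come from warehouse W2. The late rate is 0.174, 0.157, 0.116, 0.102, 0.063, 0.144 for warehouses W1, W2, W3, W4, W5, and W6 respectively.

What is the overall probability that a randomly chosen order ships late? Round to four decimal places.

P(L) ≈ 0.1239

P(W2) = 1 − (0.248 + 0.045 + 0.083 + 0.29 + 0.281) = 0.053.
Using total probability over the partition,
P(L) = P(L|W1)·P(W1) + P(L|W2)·P(W2) + P(L|W3)·P(W3) + P(L|W4)·P(W4) + P(L|W5)·P(W5) + P(L|W6)·P(W6)
      = 0.174·0.248 + 0.157·0.053 + 0.116·0.045 + 0.102·0.083 + 0.063·0.29 + 0.144·0.281
      = 0.043152 + 0.008321 + 0.00522 + 0.008466 + 0.01827 + 0.040464 = 0.123893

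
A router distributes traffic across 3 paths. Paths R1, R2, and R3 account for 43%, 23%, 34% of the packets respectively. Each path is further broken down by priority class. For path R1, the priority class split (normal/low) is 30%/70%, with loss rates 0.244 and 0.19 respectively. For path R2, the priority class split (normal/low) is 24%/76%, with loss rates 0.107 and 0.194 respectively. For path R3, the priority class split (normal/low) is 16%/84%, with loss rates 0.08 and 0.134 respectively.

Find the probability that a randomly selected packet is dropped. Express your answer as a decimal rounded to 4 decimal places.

P(L) ≈ 0.1711

P(L|R1) = 0.3·0.244 + 0.7·0.19 = 0.0732 + 0.133 = 0.2062
P(L|R2) = 0.24·0.107 + 0.76·0.194 = 0.02568 + 0.14744 = 0.17312
P(L|R3) = 0.16·0.08 + 0.84·0.134 = 0.0128 + 0.11256 = 0.12536
Then overall,
P(L) = 0.43·0.2062 + 0.23·0.17312 + 0.34·0.12536
      = 0.088666 + 0.0398176 + 0.0426224 = 0.171106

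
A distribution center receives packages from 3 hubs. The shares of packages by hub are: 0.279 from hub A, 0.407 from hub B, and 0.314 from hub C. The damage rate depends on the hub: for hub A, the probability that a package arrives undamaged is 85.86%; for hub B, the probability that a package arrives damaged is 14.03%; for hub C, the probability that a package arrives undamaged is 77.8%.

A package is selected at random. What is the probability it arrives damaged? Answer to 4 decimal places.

P(D) ≈ 0.1663

P(D|A) = 1 − 0.8586 = 0.1414.
P(D|C) = 1 − 0.778 = 0.222.
By the law of total probability,
P(D) = P(D|A)·P(A) + P(D|B)·P(B) + P(D|C)·P(C)
      = 0.1414·0.279 + 0.1403·0.407 + 0.222·0.314
      = 0.0394506 + 0.0571021 + 0.069708 = 0.1662607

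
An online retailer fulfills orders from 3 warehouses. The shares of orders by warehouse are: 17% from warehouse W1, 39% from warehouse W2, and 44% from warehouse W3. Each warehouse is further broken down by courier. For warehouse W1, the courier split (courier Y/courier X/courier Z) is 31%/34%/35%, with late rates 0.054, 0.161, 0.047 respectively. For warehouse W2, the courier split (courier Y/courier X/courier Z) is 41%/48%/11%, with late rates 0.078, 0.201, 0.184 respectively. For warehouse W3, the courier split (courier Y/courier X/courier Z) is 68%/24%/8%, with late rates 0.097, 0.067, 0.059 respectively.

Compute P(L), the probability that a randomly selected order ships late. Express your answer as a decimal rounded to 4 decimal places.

0.1111

P(L|W1) = 0.31·0.054 + 0.34·0.161 + 0.35·0.047 = 0.01674 + 0.05474 + 0.01645 = 0.08793
P(L|W2) = 0.41·0.078 + 0.48·0.201 + 0.11·0.184 = 0.03198 + 0.09648 + 0.02024 = 0.1487
P(L|W3) = 0.68·0.097 + 0.24·0.067 + 0.08·0.059 = 0.06596 + 0.01608 + 0.00472 = 0.08676
Then overall,
P(L) = 0.17·0.08793 + 0.39·0.1487 + 0.44·0.08676
      = 0.0149481 + 0.057993 + 0.0381744 = 0.1111155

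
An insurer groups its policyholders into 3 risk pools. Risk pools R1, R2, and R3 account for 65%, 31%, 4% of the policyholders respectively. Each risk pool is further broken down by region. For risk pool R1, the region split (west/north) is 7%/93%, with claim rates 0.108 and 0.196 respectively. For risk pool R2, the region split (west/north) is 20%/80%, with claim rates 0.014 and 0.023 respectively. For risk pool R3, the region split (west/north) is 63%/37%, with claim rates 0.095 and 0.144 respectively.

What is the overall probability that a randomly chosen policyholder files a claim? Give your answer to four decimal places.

0.1345

P(C|R1) = 0.07·0.108 + 0.93·0.196 = 0.00756 + 0.18228 = 0.18984
P(C|R2) = 0.2·0.014 + 0.8·0.023 = 0.0028 + 0.0184 = 0.0212
P(C|R3) = 0.63·0.095 + 0.37·0.144 = 0.05985 + 0.05328 = 0.11313
Then overall,
P(C) = 0.65·0.18984 + 0.31·0.0212 + 0.04·0.11313
      = 0.123396 + 0.006572 + 0.0045252 = 0.1344932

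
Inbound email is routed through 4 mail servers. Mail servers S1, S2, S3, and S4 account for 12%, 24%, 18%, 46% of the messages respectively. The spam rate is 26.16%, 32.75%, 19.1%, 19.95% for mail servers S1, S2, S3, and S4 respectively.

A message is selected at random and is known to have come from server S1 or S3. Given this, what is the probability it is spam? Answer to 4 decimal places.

Let J = {S1, S3}.
P(J) = 0.12 + 0.18 = 0.3.
P(S ∩ J) = 0.2616·0.12 + 0.191·0.18 = 0.031392 + 0.03438 = 0.065772.
P(S | J) = 0.065772 / 0.3 = 0.219240…

P(S|J) ≈ 0.2192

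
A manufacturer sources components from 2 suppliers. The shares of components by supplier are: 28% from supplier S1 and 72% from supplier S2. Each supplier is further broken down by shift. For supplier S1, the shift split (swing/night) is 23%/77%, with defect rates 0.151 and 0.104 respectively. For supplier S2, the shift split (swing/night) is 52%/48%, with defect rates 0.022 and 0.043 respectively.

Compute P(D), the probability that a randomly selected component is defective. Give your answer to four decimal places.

0.0552

P(D|S1) = 0.23·0.151 + 0.77·0.104 = 0.03473 + 0.08008 = 0.11481
P(D|S2) = 0.52·0.022 + 0.48·0.043 = 0.01144 + 0.02064 = 0.03208
Then overall,
P(D) = 0.28·0.11481 + 0.72·0.03208
      = 0.0321468 + 0.0230976 = 0.0552444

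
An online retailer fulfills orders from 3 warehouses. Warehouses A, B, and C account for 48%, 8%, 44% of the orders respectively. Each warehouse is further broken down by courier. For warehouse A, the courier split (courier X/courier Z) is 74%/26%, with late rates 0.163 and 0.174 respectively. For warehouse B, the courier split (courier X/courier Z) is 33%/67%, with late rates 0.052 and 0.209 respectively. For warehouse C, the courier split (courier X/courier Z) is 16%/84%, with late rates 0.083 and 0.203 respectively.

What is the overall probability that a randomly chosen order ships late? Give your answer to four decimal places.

P(L) ≈ 0.1731

P(L|A) = 0.74·0.163 + 0.26·0.174 = 0.12062 + 0.04524 = 0.16586
P(L|B) = 0.33·0.052 + 0.67·0.209 = 0.01716 + 0.14003 = 0.15719
P(L|C) = 0.16·0.083 + 0.84·0.203 = 0.01328 + 0.17052 = 0.1838
Then overall,
P(L) = 0.48·0.16586 + 0.08·0.15719 + 0.44·0.1838
      = 0.0796128 + 0.0125752 + 0.080872 = 0.17306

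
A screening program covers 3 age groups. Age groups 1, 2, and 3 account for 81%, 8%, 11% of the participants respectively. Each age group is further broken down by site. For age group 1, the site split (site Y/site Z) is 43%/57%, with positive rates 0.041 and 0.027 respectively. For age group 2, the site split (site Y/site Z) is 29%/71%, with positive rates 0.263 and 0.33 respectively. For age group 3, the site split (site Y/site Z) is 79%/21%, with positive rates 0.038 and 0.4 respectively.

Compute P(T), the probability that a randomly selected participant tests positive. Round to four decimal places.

P(T) ≈ 0.0641

P(T|1) = 0.43·0.041 + 0.57·0.027 = 0.01763 + 0.01539 = 0.03302
P(T|2) = 0.29·0.263 + 0.71·0.33 = 0.07627 + 0.2343 = 0.31057
P(T|3) = 0.79·0.038 + 0.21·0.4 = 0.03002 + 0.084 = 0.11402
By total probability over the outer partition,
P(T) = 0.81·0.03302 + 0.08·0.31057 + 0.11·0.11402
      = 0.0267462 + 0.0248456 + 0.0125422 = 0.064134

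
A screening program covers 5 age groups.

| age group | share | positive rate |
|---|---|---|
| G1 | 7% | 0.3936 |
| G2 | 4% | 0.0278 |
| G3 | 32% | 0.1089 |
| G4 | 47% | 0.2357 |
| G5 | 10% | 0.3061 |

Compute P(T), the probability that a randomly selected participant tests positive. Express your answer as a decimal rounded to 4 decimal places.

0.2049

P(T) = P(T|G1)·P(G1) + P(T|G2)·P(G2) + P(T|G3)·P(G3) + P(T|G4)·P(G4) + P(T|G5)·P(G5)
      = 0.3936·0.07 + 0.0278·0.04 + 0.1089·0.32 + 0.2357·0.47 + 0.3061·0.1
      = 0.027552 + 0.001112 + 0.034848 + 0.110779 + 0.03061 = 0.204901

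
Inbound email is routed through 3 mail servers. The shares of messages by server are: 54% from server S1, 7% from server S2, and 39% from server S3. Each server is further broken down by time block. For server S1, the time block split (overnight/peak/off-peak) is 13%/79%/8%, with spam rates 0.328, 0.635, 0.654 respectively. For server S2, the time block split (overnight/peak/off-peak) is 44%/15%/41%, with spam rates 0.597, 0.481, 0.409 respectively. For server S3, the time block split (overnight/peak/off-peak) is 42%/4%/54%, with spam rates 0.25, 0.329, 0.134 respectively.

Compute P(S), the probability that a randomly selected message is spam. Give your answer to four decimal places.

P(S) ≈ 0.4316

P(S|S1) = 0.13·0.328 + 0.79·0.635 + 0.08·0.654 = 0.04264 + 0.50165 + 0.05232 = 0.59661
P(S|S2) = 0.44·0.597 + 0.15·0.481 + 0.41·0.409 = 0.26268 + 0.07215 + 0.16769 = 0.50252
P(S|S3) = 0.42·0.25 + 0.04·0.329 + 0.54·0.134 = 0.105 + 0.01316 + 0.07236 = 0.19052
Then overall,
P(S) = 0.54·0.59661 + 0.07·0.50252 + 0.39·0.19052
      = 0.3221694 + 0.0351764 + 0.0743028 = 0.4316486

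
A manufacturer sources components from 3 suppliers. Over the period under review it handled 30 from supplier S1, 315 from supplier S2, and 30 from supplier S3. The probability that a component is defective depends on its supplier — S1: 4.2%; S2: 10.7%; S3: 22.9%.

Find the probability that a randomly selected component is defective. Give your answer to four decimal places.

Total: 30 + 315 + 30 = 375.
P(S1) = 30/375 = 0.08. P(S2) = 315/375 = 0.84. P(S3) = 30/375 = 0.08.
By the law of total probability,
P(D) = P(D|S1)·P(S1) + P(D|S2)·P(S2) + P(D|S3)·P(S3)
      = 0.042·0.08 + 0.107·0.84 + 0.229·0.08
      = 0.00336 + 0.08988 + 0.01832 = 0.11156

P(D) ≈ 0.1116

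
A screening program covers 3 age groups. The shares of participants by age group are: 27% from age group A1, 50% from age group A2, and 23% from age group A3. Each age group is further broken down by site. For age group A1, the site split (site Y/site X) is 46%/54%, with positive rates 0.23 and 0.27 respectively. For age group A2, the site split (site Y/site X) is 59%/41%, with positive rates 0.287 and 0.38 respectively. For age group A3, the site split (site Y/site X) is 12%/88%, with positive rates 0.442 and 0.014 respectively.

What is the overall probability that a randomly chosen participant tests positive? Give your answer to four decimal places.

0.2455

P(T|A1) = 0.46·0.23 + 0.54·0.27 = 0.1058 + 0.1458 = 0.2516
P(T|A2) = 0.59·0.287 + 0.41·0.38 = 0.16933 + 0.1558 = 0.32513
P(T|A3) = 0.12·0.442 + 0.88·0.014 = 0.05304 + 0.01232 = 0.06536
By total probability over the outer partition,
P(T) = 0.27·0.2516 + 0.5·0.32513 + 0.23·0.06536
      = 0.067932 + 0.162565 + 0.0150328 = 0.2455298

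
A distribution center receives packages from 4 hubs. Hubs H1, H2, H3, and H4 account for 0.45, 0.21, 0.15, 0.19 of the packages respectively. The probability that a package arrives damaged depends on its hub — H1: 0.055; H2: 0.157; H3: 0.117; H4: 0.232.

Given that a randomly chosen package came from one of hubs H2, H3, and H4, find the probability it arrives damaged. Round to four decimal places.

P(D|S) ≈ 0.1720

Let S = {H2, H3, H4}.
P(S) = 0.21 + 0.15 + 0.19 = 0.55.
P(D ∩ S) = 0.157·0.21 + 0.117·0.15 + 0.232·0.19 = 0.03297 + 0.01755 + 0.04408 = 0.0946.
P(D | S) = 0.0946 / 0.55 = 0.172000…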